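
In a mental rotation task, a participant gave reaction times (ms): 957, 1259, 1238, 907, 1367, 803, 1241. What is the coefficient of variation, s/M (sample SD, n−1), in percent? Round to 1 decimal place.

19.5%

n = 7, Σ = 7772, M = 1110.2857
Σ(x−M)² = 280661.429; s = √(280661.429/6) = 216.2797
CV = 216.2797 / 1110.2857 = 0.19480 = 19.480%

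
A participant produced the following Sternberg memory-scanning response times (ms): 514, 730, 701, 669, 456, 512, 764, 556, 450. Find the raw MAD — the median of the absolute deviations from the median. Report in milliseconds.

Sorted: 450, 456, 512, 514, 556, 669, 701, 730, 764 → median = 556
|x − 556|: 42, 174, 145, 113, 100, 44, 208, 0, 106
Sorted deviations: 0, 42, 44, 100, 106, 113, 145, 174, 208 → MAD = 106

106 ms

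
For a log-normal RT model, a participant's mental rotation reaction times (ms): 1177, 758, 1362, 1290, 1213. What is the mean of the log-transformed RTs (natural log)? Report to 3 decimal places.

7.036

ln(RT): 7.0707, 6.6307, 7.2167, 7.1624, 7.1009
Σ ln(RT) = 35.1814
Mean = 35.1814/5 = 7.03627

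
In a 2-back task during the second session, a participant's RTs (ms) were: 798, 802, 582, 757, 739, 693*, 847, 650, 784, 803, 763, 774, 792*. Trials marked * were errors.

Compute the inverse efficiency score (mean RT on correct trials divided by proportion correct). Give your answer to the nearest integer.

892 ms

Correct trials (n=11): 798, 802, 582, 757, 739, 847, 650, 784, 803, 763, 774
Mean correct RT = 8299/11 = 754.4545 ms
Proportion correct = 11/13
IES = 754.4545 / (11/13) = 891.628 ms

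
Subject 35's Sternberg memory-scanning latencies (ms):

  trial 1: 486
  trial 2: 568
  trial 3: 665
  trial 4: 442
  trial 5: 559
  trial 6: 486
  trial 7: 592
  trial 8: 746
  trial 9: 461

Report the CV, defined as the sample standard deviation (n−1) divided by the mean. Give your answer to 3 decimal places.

0.181

n = 9, Σ = 5005, M = 556.1111
Σ(x−M)² = 81250.889; s = √(81250.889/8) = 100.7788
CV = 100.7788 / 556.1111 = 0.18122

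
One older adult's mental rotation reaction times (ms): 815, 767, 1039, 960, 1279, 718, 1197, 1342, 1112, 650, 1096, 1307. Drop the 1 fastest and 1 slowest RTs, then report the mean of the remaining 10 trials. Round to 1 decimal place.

1029.0 ms

Sorted: 650, 718, 767, 815, 960, 1039, 1096, 1112, 1197, 1279, 1307, 1342
Drop lowest 1 (650) and highest 1 (1342)
Remaining (n=10): Σ = 10290, mean = 10290/10 = 1029.000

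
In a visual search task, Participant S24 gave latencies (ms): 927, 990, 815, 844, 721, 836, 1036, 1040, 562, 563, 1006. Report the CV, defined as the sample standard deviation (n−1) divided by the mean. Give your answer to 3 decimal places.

n = 11, Σ = 9340, M = 849.0909
Σ(x−M)² = 303962.909; s = √(303962.909/10) = 174.3453
CV = 174.3453 / 849.0909 = 0.20533

0.205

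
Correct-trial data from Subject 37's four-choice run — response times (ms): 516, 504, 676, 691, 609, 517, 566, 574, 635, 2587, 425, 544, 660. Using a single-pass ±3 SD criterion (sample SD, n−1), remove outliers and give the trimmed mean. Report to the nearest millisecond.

576 ms

n = 13, ΣRT = 9504, M = 731.077
Σ(x−M)² = 3802530.92; s = √(3802530.92/12) = 562.919
Cutoffs: 731.077 ± 3·562.919 → [-957.7, 2419.8]
Outside: 2587 → excluded.
Retained (n=12): Σ = 6917, mean = 6917/12 = 576.417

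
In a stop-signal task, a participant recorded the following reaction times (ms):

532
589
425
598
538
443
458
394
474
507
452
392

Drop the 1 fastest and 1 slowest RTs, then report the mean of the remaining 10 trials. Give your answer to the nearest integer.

481 ms

Sorted: 392, 394, 425, 443, 452, 458, 474, 507, 532, 538, 589, 598
Drop lowest 1 (392) and highest 1 (598)
Remaining (n=10): Σ = 4812, mean = 4812/10 = 481.200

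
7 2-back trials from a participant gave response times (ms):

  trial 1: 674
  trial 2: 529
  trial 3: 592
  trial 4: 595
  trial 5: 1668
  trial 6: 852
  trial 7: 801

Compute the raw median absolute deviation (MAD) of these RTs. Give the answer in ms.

Sorted: 529, 592, 595, 674, 801, 852, 1668 → median = 674
|x − 674|: 0, 145, 82, 79, 994, 178, 127
Sorted deviations: 0, 79, 82, 127, 145, 178, 994 → MAD = 127

127 ms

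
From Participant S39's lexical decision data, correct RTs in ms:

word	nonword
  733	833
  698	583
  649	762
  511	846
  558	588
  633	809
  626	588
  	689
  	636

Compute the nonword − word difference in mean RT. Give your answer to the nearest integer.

74 ms

M(word) = 4408/7 = 629.714
M(nonword) = 6334/9 = 703.778
Difference = 703.778 − 629.714 = 74.063 ms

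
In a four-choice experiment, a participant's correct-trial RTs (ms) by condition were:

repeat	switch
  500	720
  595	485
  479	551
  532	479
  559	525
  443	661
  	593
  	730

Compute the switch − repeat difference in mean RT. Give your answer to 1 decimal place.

75.0 ms

M(repeat) = 3108/6 = 518.000
M(switch) = 4744/8 = 593.000
Difference = 593.000 − 518.000 = 75.000 ms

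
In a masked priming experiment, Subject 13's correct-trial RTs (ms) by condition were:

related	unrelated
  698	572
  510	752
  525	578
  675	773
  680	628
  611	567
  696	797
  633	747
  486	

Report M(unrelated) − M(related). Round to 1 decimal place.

64.1 ms

M(related) = 5514/9 = 612.667
M(unrelated) = 5414/8 = 676.750
Difference = 676.750 − 612.667 = 64.083 ms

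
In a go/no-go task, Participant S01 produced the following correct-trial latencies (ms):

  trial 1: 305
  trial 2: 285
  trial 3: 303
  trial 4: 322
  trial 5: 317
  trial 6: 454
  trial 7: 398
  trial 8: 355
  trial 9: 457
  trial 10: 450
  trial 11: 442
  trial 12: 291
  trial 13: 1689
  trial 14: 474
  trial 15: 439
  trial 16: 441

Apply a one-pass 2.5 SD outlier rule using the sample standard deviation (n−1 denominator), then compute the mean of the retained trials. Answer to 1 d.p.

382.2 ms

n = 16, ΣRT = 7422, M = 463.875
Σ(x−M)² = 1673889.75; s = √(1673889.75/15) = 334.055
Cutoffs: 463.875 ± 2.5·334.055 → [-371.3, 1299.0]
Outside: 1689 → excluded.
Retained (n=15): Σ = 5733, mean = 5733/15 = 382.200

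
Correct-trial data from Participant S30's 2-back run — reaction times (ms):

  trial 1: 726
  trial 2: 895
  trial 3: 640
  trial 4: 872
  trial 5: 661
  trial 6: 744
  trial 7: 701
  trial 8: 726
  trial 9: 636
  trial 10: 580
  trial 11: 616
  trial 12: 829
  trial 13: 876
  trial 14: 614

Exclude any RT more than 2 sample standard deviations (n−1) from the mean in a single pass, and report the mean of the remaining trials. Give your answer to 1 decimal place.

722.6 ms

n = 14, ΣRT = 10116, M = 722.571
Σ(x−M)² = 149451.43; s = √(149451.43/13) = 107.221
Cutoffs: 722.571 ± 2·107.221 → [508.1, 937.0]
No RTs fall outside the cutoffs; all 14 retained. Mean = 10116/14 = 722.571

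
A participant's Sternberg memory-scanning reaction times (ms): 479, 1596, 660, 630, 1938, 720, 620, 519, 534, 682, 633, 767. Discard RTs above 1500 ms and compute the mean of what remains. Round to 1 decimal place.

624.4 ms

Excluded: 1596, 1938
Retained (n=10): Σ = 6244
Mean = 6244/10 = 624.4000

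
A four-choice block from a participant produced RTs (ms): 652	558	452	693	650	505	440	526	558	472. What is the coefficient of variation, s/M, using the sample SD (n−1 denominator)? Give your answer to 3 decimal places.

n = 10, Σ = 5506, M = 550.6000
Σ(x−M)² = 71366.400; s = √(71366.400/9) = 89.0483
CV = 89.0483 / 550.6000 = 0.16173

0.162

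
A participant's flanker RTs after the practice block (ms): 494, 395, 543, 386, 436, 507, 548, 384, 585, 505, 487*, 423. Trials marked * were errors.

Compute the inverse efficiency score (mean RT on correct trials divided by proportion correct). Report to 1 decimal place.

Correct trials (n=11): 494, 395, 543, 386, 436, 507, 548, 384, 585, 505, 423
Mean correct RT = 5206/11 = 473.2727 ms
Proportion correct = 11/12
IES = 473.2727 / (11/12) = 516.298 ms

516.3 ms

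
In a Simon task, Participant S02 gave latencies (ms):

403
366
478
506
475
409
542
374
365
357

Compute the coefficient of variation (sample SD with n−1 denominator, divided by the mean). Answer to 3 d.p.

n = 10, Σ = 4275, M = 427.5000
Σ(x−M)² = 40542.500; s = √(40542.500/9) = 67.1172
CV = 67.1172 / 427.5000 = 0.15700

0.157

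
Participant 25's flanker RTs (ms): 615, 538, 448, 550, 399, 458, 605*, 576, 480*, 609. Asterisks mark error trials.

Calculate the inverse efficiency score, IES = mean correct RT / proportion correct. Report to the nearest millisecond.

655 ms

Correct trials (n=8): 615, 538, 448, 550, 399, 458, 576, 609
Mean correct RT = 4193/8 = 524.1250 ms
Proportion correct = 8/10
IES = 524.1250 / (8/10) = 655.156 ms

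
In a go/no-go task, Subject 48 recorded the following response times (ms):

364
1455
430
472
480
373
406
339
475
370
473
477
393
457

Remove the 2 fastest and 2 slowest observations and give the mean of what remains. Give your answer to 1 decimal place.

432.6 ms

Sorted: 339, 364, 370, 373, 393, 406, 430, 457, 472, 473, 475, 477, 480, 1455
Drop lowest 2 (339, 364) and highest 2 (480, 1455)
Remaining (n=10): Σ = 4326, mean = 4326/10 = 432.600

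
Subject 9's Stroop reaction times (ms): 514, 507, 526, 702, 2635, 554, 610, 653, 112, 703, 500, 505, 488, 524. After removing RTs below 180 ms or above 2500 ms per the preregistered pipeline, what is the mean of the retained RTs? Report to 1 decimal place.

565.5 ms

Excluded: 112, 2635
Retained (n=12): Σ = 6786
Mean = 6786/12 = 565.5000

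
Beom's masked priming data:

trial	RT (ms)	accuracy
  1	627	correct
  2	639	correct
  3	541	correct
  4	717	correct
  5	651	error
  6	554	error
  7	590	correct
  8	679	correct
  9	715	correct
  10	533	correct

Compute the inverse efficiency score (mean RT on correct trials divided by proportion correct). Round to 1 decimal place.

787.7 ms

Correct trials (n=8): 627, 639, 541, 717, 590, 679, 715, 533
Mean correct RT = 5041/8 = 630.1250 ms
Proportion correct = 8/10
IES = 630.1250 / (8/10) = 787.656 ms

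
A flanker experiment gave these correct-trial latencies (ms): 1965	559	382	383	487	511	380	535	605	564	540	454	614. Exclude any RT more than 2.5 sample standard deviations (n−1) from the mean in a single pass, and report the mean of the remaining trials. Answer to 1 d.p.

501.2 ms

n = 13, ΣRT = 7979, M = 613.769
Σ(x−M)² = 2056802.31; s = √(2056802.31/12) = 414.005
Cutoffs: 613.769 ± 2.5·414.005 → [-421.2, 1648.8]
Outside: 1965 → excluded.
Retained (n=12): Σ = 6014, mean = 6014/12 = 501.167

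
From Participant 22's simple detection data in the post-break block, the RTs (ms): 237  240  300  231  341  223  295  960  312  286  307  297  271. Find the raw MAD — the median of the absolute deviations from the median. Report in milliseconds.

Sorted: 223, 231, 237, 240, 271, 286, 295, 297, 300, 307, 312, 341, 960 → median = 295
|x − 295|: 58, 55, 5, 64, 46, 72, 0, 665, 17, 9, 12, 2, 24
Sorted deviations: 0, 2, 5, 9, 12, 17, 24, 46, 55, 58, 64, 72, 665 → MAD = 24

24 ms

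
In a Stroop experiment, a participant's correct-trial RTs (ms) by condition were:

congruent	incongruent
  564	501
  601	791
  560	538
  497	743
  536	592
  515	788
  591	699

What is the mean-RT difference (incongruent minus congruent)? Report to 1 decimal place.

112.6 ms

M(congruent) = 3864/7 = 552.000
M(incongruent) = 4652/7 = 664.571
Difference = 664.571 − 552.000 = 112.571 ms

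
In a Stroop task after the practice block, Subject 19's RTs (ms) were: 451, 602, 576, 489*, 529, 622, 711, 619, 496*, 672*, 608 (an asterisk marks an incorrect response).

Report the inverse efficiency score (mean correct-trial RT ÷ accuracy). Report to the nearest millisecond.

Correct trials (n=8): 451, 602, 576, 529, 622, 711, 619, 608
Mean correct RT = 4718/8 = 589.7500 ms
Proportion correct = 8/11
IES = 589.7500 / (8/11) = 810.906 ms

811 ms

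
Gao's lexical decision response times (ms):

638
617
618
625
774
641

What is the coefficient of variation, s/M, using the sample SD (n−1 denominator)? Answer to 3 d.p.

0.093

n = 6, Σ = 3913, M = 652.1667
Σ(x−M)² = 18310.833; s = √(18310.833/5) = 60.5158
CV = 60.5158 / 652.1667 = 0.09279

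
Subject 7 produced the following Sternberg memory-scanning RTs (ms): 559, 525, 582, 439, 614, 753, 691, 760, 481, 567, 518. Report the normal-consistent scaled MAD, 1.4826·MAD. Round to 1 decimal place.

Sorted: 439, 481, 518, 525, 559, 567, 582, 614, 691, 753, 760 → median = 567
|x − 567| sorted: 0, 8, 15, 42, 47, 49, 86, 124, 128, 186, 193 → MAD = 49
Robust SD ≈ 1.4826 × 49 = 72.647

72.6 ms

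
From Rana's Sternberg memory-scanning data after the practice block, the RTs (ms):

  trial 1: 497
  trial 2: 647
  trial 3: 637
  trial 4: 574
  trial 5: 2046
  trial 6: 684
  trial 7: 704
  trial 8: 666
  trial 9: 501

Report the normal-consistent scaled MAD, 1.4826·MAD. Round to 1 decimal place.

84.5 ms

Sorted: 497, 501, 574, 637, 647, 666, 684, 704, 2046 → median = 647
|x − 647| sorted: 0, 10, 19, 37, 57, 73, 146, 150, 1399 → MAD = 57
Robust SD ≈ 1.4826 × 57 = 84.508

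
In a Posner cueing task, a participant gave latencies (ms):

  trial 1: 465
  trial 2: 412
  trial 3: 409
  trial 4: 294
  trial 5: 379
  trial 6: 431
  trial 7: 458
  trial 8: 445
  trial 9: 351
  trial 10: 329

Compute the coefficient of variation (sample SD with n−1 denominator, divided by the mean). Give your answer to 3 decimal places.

n = 10, Σ = 3973, M = 397.3000
Σ(x−M)² = 29846.100; s = √(29846.100/9) = 57.5867
CV = 57.5867 / 397.3000 = 0.14495

0.145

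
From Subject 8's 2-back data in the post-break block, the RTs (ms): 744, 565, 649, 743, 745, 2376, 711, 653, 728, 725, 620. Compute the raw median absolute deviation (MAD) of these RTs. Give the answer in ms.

20 ms

Sorted: 565, 620, 649, 653, 711, 725, 728, 743, 744, 745, 2376 → median = 725
|x − 725|: 19, 160, 76, 18, 20, 1651, 14, 72, 3, 0, 105
Sorted deviations: 0, 3, 14, 18, 19, 20, 72, 76, 105, 160, 1651 → MAD = 20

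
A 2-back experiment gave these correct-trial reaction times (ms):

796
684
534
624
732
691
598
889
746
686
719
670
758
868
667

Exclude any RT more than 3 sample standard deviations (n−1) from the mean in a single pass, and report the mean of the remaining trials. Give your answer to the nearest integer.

711 ms

n = 15, ΣRT = 10662, M = 710.800
Σ(x−M)² = 124534.40; s = √(124534.40/14) = 94.315
Cutoffs: 710.800 ± 3·94.315 → [427.9, 993.7]
No RTs fall outside the cutoffs; all 15 retained. Mean = 10662/15 = 710.800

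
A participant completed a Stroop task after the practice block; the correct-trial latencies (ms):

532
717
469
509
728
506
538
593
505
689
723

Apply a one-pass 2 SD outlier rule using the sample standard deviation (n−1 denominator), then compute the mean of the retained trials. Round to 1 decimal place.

591.7 ms

n = 11, ΣRT = 6509, M = 591.727
Σ(x−M)² = 104190.18; s = √(104190.18/10) = 102.074
Cutoffs: 591.727 ± 2·102.074 → [387.6, 795.9]
No RTs fall outside the cutoffs; all 11 retained. Mean = 6509/11 = 591.727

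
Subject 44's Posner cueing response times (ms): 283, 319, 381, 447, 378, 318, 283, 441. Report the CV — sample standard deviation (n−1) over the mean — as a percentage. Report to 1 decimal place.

18.4%

n = 8, Σ = 2850, M = 356.2500
Σ(x−M)² = 30085.500; s = √(30085.500/7) = 65.5586
CV = 65.5586 / 356.2500 = 0.18402 = 18.402%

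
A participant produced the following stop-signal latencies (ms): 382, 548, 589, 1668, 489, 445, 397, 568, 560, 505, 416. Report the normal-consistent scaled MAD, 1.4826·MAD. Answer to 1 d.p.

Sorted: 382, 397, 416, 445, 489, 505, 548, 560, 568, 589, 1668 → median = 505
|x − 505| sorted: 0, 16, 43, 55, 60, 63, 84, 89, 108, 123, 1163 → MAD = 63
Robust SD ≈ 1.4826 × 63 = 93.404

93.4 ms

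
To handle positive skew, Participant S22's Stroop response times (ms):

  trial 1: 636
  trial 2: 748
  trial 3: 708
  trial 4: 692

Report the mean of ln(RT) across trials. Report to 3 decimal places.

ln(RT): 6.4552, 6.6174, 6.5624, 6.5396
Σ ln(RT) = 26.1746
Mean = 26.1746/4 = 6.54366

6.544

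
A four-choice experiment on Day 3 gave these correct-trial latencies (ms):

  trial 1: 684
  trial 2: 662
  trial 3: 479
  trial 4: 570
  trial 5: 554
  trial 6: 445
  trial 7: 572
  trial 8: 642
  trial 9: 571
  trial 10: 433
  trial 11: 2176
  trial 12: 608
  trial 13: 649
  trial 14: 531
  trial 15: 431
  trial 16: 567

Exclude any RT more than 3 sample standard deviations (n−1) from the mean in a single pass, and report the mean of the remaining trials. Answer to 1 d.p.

n = 16, ΣRT = 10574, M = 660.875
Σ(x−M)² = 2545219.75; s = √(2545219.75/15) = 411.924
Cutoffs: 660.875 ± 3·411.924 → [-574.9, 1896.6]
Outside: 2176 → excluded.
Retained (n=15): Σ = 8398, mean = 8398/15 = 559.867

559.9 ms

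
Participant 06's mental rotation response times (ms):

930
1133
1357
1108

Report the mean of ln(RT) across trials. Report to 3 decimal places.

ln(RT): 6.8352, 7.0326, 7.2130, 7.0103
Σ ln(RT) = 28.0912
Mean = 28.0912/4 = 7.02279

7.023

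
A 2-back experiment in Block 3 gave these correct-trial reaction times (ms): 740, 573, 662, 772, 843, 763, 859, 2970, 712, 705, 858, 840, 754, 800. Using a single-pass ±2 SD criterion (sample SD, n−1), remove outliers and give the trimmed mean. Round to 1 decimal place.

n = 14, ΣRT = 12851, M = 917.929
Σ(x−M)² = 4619704.93; s = √(4619704.93/13) = 596.122
Cutoffs: 917.929 ± 2·596.122 → [-274.3, 2110.2]
Outside: 2970 → excluded.
Retained (n=13): Σ = 9881, mean = 9881/13 = 760.077

760.1 ms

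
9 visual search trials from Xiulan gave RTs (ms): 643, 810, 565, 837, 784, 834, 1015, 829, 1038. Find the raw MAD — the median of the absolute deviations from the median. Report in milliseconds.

45 ms

Sorted: 565, 643, 784, 810, 829, 834, 837, 1015, 1038 → median = 829
|x − 829|: 186, 19, 264, 8, 45, 5, 186, 0, 209
Sorted deviations: 0, 5, 8, 19, 45, 186, 186, 209, 264 → MAD = 45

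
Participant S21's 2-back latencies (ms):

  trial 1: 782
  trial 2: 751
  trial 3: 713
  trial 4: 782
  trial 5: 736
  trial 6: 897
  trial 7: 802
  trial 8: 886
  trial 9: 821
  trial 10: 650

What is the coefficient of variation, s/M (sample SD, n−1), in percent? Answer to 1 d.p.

9.6%

n = 10, Σ = 7820, M = 782.0000
Σ(x−M)² = 51224.000; s = √(51224.000/9) = 75.4424
CV = 75.4424 / 782.0000 = 0.09647 = 9.647%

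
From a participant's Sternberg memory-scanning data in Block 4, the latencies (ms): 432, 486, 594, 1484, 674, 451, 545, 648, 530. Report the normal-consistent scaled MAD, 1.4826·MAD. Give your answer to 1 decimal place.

Sorted: 432, 451, 486, 530, 545, 594, 648, 674, 1484 → median = 545
|x − 545| sorted: 0, 15, 49, 59, 94, 103, 113, 129, 939 → MAD = 94
Robust SD ≈ 1.4826 × 94 = 139.364

139.4 ms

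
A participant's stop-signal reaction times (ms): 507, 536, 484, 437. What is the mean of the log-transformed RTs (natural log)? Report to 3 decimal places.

ln(RT): 6.2285, 6.2841, 6.1821, 6.0799
Σ ln(RT) = 24.7747
Mean = 24.7747/4 = 6.19367

6.194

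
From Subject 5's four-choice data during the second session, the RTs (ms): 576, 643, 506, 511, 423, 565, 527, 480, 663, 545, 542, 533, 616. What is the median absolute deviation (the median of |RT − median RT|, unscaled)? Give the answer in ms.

Sorted: 423, 480, 506, 511, 527, 533, 542, 545, 565, 576, 616, 643, 663 → median = 542
|x − 542|: 34, 101, 36, 31, 119, 23, 15, 62, 121, 3, 0, 9, 74
Sorted deviations: 0, 3, 9, 15, 23, 31, 34, 36, 62, 74, 101, 119, 121 → MAD = 34

34 ms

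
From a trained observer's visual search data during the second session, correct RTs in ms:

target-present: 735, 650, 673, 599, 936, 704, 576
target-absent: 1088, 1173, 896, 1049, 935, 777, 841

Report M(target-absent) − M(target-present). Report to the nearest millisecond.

M(target-present) = 4873/7 = 696.143
M(target-absent) = 6759/7 = 965.571
Difference = 965.571 − 696.143 = 269.429 ms

269 ms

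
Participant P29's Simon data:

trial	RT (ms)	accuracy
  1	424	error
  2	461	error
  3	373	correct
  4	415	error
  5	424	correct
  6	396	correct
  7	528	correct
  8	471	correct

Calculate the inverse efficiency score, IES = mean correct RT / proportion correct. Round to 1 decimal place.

Correct trials (n=5): 373, 424, 396, 528, 471
Mean correct RT = 2192/5 = 438.4000 ms
Proportion correct = 5/8
IES = 438.4000 / (5/8) = 701.440 ms

701.4 ms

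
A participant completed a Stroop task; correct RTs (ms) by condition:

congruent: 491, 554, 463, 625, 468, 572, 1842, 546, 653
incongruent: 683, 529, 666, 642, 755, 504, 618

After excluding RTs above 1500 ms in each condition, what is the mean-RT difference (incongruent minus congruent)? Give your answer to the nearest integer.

82 ms

congruent: exclude 1842
M(congruent) = 4372/8 = 546.500
M(incongruent) = 4397/7 = 628.143
Difference = 628.143 − 546.500 = 81.643 ms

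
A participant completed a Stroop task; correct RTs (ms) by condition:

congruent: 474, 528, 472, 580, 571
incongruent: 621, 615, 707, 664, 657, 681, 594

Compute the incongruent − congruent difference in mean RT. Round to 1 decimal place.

M(congruent) = 2625/5 = 525.000
M(incongruent) = 4539/7 = 648.429
Difference = 648.429 − 525.000 = 123.429 ms

123.4 ms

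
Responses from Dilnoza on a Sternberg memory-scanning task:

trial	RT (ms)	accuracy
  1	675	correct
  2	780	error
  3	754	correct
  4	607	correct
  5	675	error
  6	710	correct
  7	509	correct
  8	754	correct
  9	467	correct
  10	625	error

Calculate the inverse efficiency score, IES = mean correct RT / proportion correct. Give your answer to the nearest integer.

913 ms

Correct trials (n=7): 675, 754, 607, 710, 509, 754, 467
Mean correct RT = 4476/7 = 639.4286 ms
Proportion correct = 7/10
IES = 639.4286 / (7/10) = 913.469 ms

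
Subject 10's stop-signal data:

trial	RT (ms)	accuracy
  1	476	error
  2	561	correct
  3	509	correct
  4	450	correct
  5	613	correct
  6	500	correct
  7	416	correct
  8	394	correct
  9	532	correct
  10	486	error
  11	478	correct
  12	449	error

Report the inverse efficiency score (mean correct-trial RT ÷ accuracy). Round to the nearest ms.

660 ms

Correct trials (n=9): 561, 509, 450, 613, 500, 416, 394, 532, 478
Mean correct RT = 4453/9 = 494.7778 ms
Proportion correct = 9/12
IES = 494.7778 / (9/12) = 659.704 ms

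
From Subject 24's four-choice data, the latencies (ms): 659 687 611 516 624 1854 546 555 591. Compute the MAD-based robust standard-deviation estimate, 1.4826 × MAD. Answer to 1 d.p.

Sorted: 516, 546, 555, 591, 611, 624, 659, 687, 1854 → median = 611
|x − 611| sorted: 0, 13, 20, 48, 56, 65, 76, 95, 1243 → MAD = 56
Robust SD ≈ 1.4826 × 56 = 83.026

83.0 ms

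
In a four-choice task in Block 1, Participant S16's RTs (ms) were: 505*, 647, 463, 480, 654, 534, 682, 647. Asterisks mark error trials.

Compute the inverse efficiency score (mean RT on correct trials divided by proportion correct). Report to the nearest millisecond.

Correct trials (n=7): 647, 463, 480, 654, 534, 682, 647
Mean correct RT = 4107/7 = 586.7143 ms
Proportion correct = 7/8
IES = 586.7143 / (7/8) = 670.531 ms

671 ms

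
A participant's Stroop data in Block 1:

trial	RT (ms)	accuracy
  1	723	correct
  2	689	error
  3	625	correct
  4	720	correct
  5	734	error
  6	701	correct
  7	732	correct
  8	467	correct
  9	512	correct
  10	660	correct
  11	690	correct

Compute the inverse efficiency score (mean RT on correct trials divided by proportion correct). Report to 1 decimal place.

Correct trials (n=9): 723, 625, 720, 701, 732, 467, 512, 660, 690
Mean correct RT = 5830/9 = 647.7778 ms
Proportion correct = 9/11
IES = 647.7778 / (9/11) = 791.728 ms

791.7 ms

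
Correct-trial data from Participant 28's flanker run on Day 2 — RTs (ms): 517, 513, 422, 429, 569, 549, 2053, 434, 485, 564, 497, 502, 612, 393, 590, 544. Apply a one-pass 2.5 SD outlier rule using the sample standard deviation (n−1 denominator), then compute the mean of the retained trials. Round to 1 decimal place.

508.0 ms

n = 16, ΣRT = 9673, M = 604.562
Σ(x−M)² = 2298339.94; s = √(2298339.94/15) = 391.437
Cutoffs: 604.562 ± 2.5·391.437 → [-374.0, 1583.2]
Outside: 2053 → excluded.
Retained (n=15): Σ = 7620, mean = 7620/15 = 508.000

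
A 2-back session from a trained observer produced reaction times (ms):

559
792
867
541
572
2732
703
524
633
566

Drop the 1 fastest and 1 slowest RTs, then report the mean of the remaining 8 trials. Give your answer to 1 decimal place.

654.1 ms

Sorted: 524, 541, 559, 566, 572, 633, 703, 792, 867, 2732
Drop lowest 1 (524) and highest 1 (2732)
Remaining (n=8): Σ = 5233, mean = 5233/8 = 654.125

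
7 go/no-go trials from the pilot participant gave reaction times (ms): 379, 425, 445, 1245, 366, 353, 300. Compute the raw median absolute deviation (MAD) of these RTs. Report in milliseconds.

46 ms

Sorted: 300, 353, 366, 379, 425, 445, 1245 → median = 379
|x − 379|: 0, 46, 66, 866, 13, 26, 79
Sorted deviations: 0, 13, 26, 46, 66, 79, 866 → MAD = 46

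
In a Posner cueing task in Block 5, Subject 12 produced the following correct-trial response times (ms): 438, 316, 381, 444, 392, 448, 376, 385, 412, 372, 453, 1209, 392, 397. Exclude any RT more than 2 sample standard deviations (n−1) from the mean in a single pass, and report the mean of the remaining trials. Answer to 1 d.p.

400.5 ms

n = 14, ΣRT = 6415, M = 458.214
Σ(x−M)² = 624812.36; s = √(624812.36/13) = 219.232
Cutoffs: 458.214 ± 2·219.232 → [19.8, 896.7]
Outside: 1209 → excluded.
Retained (n=13): Σ = 5206, mean = 5206/13 = 400.462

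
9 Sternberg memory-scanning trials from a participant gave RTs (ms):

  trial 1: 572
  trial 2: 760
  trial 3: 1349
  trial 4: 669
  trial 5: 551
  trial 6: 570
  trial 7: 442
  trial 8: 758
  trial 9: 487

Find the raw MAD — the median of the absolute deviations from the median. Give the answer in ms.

Sorted: 442, 487, 551, 570, 572, 669, 758, 760, 1349 → median = 572
|x − 572|: 0, 188, 777, 97, 21, 2, 130, 186, 85
Sorted deviations: 0, 2, 21, 85, 97, 130, 186, 188, 777 → MAD = 97

97 ms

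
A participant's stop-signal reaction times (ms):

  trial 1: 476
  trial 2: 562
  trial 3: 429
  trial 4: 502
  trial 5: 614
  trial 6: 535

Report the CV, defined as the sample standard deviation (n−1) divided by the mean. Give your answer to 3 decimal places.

n = 6, Σ = 3118, M = 519.6667
Σ(x−M)² = 21365.333; s = √(21365.333/5) = 65.3687
CV = 65.3687 / 519.6667 = 0.12579

0.126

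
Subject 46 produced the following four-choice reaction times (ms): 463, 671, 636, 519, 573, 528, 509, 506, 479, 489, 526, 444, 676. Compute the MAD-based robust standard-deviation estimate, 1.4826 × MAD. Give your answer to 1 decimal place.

Sorted: 444, 463, 479, 489, 506, 509, 519, 526, 528, 573, 636, 671, 676 → median = 519
|x − 519| sorted: 0, 7, 9, 10, 13, 30, 40, 54, 56, 75, 117, 152, 157 → MAD = 40
Robust SD ≈ 1.4826 × 40 = 59.304

59.3 ms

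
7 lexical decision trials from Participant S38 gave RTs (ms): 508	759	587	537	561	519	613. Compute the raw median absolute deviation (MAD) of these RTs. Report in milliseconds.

42 ms

Sorted: 508, 519, 537, 561, 587, 613, 759 → median = 561
|x − 561|: 53, 198, 26, 24, 0, 42, 52
Sorted deviations: 0, 24, 26, 42, 52, 53, 198 → MAD = 42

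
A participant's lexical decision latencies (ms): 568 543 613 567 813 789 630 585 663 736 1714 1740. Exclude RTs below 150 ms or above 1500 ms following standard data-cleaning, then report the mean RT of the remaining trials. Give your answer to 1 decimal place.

Excluded: 1714, 1740
Retained (n=10): Σ = 6507
Mean = 6507/10 = 650.7000

650.7 ms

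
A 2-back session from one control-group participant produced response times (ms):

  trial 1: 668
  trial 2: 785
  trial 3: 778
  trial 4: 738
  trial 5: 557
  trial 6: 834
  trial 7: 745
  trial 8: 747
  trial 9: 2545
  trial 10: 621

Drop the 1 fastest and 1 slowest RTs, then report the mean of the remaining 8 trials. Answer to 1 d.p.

739.5 ms

Sorted: 557, 621, 668, 738, 745, 747, 778, 785, 834, 2545
Drop lowest 1 (557) and highest 1 (2545)
Remaining (n=8): Σ = 5916, mean = 5916/8 = 739.500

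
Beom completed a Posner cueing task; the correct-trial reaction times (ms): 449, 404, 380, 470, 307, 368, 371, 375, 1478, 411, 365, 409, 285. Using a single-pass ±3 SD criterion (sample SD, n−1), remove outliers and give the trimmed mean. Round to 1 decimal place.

382.8 ms

n = 13, ΣRT = 6072, M = 467.077
Σ(x−M)² = 1137100.92; s = √(1137100.92/12) = 307.829
Cutoffs: 467.077 ± 3·307.829 → [-456.4, 1390.6]
Outside: 1478 → excluded.
Retained (n=12): Σ = 4594, mean = 4594/12 = 382.833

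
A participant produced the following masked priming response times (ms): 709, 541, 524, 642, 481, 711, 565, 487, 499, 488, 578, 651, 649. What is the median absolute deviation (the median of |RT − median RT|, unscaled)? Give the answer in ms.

77 ms

Sorted: 481, 487, 488, 499, 524, 541, 565, 578, 642, 649, 651, 709, 711 → median = 565
|x − 565|: 144, 24, 41, 77, 84, 146, 0, 78, 66, 77, 13, 86, 84
Sorted deviations: 0, 13, 24, 41, 66, 77, 77, 78, 84, 84, 86, 144, 146 → MAD = 77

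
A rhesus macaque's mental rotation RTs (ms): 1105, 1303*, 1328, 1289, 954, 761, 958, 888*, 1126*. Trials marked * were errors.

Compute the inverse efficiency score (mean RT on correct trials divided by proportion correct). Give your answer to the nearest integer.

1599 ms

Correct trials (n=6): 1105, 1328, 1289, 954, 761, 958
Mean correct RT = 6395/6 = 1065.8333 ms
Proportion correct = 6/9
IES = 1065.8333 / (6/9) = 1598.750 ms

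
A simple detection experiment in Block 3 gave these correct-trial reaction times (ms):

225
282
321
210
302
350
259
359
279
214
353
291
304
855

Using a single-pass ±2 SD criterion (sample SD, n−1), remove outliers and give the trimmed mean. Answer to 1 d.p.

n = 14, ΣRT = 4604, M = 328.857
Σ(x−M)² = 329265.71; s = √(329265.71/13) = 159.148
Cutoffs: 328.857 ± 2·159.148 → [10.6, 647.2]
Outside: 855 → excluded.
Retained (n=13): Σ = 3749, mean = 3749/13 = 288.385

288.4 ms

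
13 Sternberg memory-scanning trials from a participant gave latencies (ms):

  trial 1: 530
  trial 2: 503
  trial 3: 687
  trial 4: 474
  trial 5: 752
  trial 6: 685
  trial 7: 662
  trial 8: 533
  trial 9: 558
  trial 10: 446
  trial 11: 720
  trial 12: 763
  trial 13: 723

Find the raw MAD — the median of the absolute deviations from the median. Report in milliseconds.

101 ms

Sorted: 446, 474, 503, 530, 533, 558, 662, 685, 687, 720, 723, 752, 763 → median = 662
|x − 662|: 132, 159, 25, 188, 90, 23, 0, 129, 104, 216, 58, 101, 61
Sorted deviations: 0, 23, 25, 58, 61, 90, 101, 104, 129, 132, 159, 188, 216 → MAD = 101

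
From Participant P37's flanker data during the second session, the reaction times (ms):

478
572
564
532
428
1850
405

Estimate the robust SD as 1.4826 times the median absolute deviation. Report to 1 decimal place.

Sorted: 405, 428, 478, 532, 564, 572, 1850 → median = 532
|x − 532| sorted: 0, 32, 40, 54, 104, 127, 1318 → MAD = 54
Robust SD ≈ 1.4826 × 54 = 80.060

80.1 ms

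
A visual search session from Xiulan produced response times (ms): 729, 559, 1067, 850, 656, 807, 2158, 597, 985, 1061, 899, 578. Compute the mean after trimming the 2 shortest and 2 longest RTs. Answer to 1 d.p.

823.0 ms

Sorted: 559, 578, 597, 656, 729, 807, 850, 899, 985, 1061, 1067, 2158
Drop lowest 2 (559, 578) and highest 2 (1067, 2158)
Remaining (n=8): Σ = 6584, mean = 6584/8 = 823.000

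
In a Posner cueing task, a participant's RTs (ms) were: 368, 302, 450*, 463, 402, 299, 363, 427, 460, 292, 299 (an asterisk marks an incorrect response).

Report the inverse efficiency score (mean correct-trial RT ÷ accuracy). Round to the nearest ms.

404 ms

Correct trials (n=10): 368, 302, 463, 402, 299, 363, 427, 460, 292, 299
Mean correct RT = 3675/10 = 367.5000 ms
Proportion correct = 10/11
IES = 367.5000 / (10/11) = 404.250 ms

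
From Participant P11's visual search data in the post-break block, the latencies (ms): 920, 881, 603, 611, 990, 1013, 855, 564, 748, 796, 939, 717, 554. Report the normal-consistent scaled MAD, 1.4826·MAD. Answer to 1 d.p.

Sorted: 554, 564, 603, 611, 717, 748, 796, 855, 881, 920, 939, 990, 1013 → median = 796
|x − 796| sorted: 0, 48, 59, 79, 85, 124, 143, 185, 193, 194, 217, 232, 242 → MAD = 143
Robust SD ≈ 1.4826 × 143 = 212.012

212.0 ms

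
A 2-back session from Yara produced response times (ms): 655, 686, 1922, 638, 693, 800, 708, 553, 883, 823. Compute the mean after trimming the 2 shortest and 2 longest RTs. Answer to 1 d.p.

Sorted: 553, 638, 655, 686, 693, 708, 800, 823, 883, 1922
Drop lowest 2 (553, 638) and highest 2 (883, 1922)
Remaining (n=6): Σ = 4365, mean = 4365/6 = 727.500

727.5 ms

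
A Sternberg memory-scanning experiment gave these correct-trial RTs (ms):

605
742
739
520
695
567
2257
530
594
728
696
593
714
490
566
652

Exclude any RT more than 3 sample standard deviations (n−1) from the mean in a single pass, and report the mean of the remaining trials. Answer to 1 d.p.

628.7 ms

n = 16, ΣRT = 11688, M = 730.500
Σ(x−M)² = 2588730.00; s = √(2588730.00/15) = 415.430
Cutoffs: 730.500 ± 3·415.430 → [-515.8, 1976.8]
Outside: 2257 → excluded.
Retained (n=15): Σ = 9431, mean = 9431/15 = 628.733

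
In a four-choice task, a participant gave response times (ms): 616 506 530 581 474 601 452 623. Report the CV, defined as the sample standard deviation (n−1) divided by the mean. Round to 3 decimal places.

n = 8, Σ = 4383, M = 547.8750
Σ(x−M)² = 30926.875; s = √(30926.875/7) = 66.4690
CV = 66.4690 / 547.8750 = 0.12132

0.121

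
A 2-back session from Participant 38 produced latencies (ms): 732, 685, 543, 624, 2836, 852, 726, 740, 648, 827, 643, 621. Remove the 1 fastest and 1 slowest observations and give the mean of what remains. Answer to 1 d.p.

709.8 ms

Sorted: 543, 621, 624, 643, 648, 685, 726, 732, 740, 827, 852, 2836
Drop lowest 1 (543) and highest 1 (2836)
Remaining (n=10): Σ = 7098, mean = 7098/10 = 709.800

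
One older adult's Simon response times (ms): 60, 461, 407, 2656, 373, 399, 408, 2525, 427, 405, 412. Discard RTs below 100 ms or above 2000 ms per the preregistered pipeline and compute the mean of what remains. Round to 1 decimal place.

Excluded: 60, 2525, 2656
Retained (n=8): Σ = 3292
Mean = 3292/8 = 411.5000

411.5 ms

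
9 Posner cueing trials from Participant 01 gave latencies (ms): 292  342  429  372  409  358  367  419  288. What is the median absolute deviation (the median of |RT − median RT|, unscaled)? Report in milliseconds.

42 ms

Sorted: 288, 292, 342, 358, 367, 372, 409, 419, 429 → median = 367
|x − 367|: 75, 25, 62, 5, 42, 9, 0, 52, 79
Sorted deviations: 0, 5, 9, 25, 42, 52, 62, 75, 79 → MAD = 42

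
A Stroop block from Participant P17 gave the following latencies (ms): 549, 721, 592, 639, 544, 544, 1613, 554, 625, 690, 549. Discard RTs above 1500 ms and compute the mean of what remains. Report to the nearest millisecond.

Excluded: 1613
Retained (n=10): Σ = 6007
Mean = 6007/10 = 600.7000

601 ms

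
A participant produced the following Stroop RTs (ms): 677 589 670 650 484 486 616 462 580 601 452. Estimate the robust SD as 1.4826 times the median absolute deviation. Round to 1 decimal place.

120.1 ms

Sorted: 452, 462, 484, 486, 580, 589, 601, 616, 650, 670, 677 → median = 589
|x − 589| sorted: 0, 9, 12, 27, 61, 81, 88, 103, 105, 127, 137 → MAD = 81
Robust SD ≈ 1.4826 × 81 = 120.091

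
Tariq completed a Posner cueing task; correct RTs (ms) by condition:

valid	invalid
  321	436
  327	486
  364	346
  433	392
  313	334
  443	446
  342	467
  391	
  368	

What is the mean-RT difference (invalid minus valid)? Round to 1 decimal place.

48.4 ms

M(valid) = 3302/9 = 366.889
M(invalid) = 2907/7 = 415.286
Difference = 415.286 − 366.889 = 48.397 ms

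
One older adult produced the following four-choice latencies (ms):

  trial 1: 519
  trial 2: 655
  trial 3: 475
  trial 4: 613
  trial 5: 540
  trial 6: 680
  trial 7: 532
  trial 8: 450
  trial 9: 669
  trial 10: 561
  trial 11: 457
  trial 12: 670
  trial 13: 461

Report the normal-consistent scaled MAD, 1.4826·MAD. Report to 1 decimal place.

117.1 ms

Sorted: 450, 457, 461, 475, 519, 532, 540, 561, 613, 655, 669, 670, 680 → median = 540
|x − 540| sorted: 0, 8, 21, 21, 65, 73, 79, 83, 90, 115, 129, 130, 140 → MAD = 79
Robust SD ≈ 1.4826 × 79 = 117.125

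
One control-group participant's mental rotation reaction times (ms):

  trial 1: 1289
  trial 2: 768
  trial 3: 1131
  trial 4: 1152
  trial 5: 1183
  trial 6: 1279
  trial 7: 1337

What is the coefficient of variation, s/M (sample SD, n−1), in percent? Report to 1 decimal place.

n = 7, Σ = 8139, M = 1162.7143
Σ(x−M)² = 217177.429; s = √(217177.429/6) = 190.2531
CV = 190.2531 / 1162.7143 = 0.16363 = 16.363%

16.4%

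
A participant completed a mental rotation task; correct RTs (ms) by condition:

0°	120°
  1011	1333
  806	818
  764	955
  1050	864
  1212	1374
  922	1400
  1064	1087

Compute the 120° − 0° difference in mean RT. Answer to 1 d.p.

143.1 ms

M(0°) = 6829/7 = 975.571
M(120°) = 7831/7 = 1118.714
Difference = 1118.714 − 975.571 = 143.143 ms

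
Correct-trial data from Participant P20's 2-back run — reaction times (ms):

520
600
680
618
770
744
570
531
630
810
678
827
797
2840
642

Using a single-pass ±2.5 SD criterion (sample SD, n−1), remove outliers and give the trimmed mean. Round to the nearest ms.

673 ms

n = 15, ΣRT = 12257, M = 817.133
Σ(x−M)² = 4522003.73; s = √(4522003.73/14) = 568.331
Cutoffs: 817.133 ± 2.5·568.331 → [-603.7, 2238.0]
Outside: 2840 → excluded.
Retained (n=14): Σ = 9417, mean = 9417/14 = 672.643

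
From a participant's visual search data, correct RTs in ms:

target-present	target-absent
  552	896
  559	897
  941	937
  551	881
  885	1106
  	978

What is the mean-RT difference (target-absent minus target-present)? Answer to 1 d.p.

M(target-present) = 3488/5 = 697.600
M(target-absent) = 5695/6 = 949.167
Difference = 949.167 − 697.600 = 251.567 ms

251.6 ms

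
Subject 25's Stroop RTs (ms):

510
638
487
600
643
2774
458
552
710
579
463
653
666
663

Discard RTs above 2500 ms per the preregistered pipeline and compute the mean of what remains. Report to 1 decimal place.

Excluded: 2774
Retained (n=13): Σ = 7622
Mean = 7622/13 = 586.3077

586.3 ms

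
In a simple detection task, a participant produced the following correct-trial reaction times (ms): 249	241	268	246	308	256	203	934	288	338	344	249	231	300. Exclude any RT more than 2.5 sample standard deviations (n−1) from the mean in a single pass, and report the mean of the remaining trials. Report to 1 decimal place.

n = 14, ΣRT = 4455, M = 318.214
Σ(x−M)² = 429628.36; s = √(429628.36/13) = 181.792
Cutoffs: 318.214 ± 2.5·181.792 → [-136.3, 772.7]
Outside: 934 → excluded.
Retained (n=13): Σ = 3521, mean = 3521/13 = 270.846

270.8 ms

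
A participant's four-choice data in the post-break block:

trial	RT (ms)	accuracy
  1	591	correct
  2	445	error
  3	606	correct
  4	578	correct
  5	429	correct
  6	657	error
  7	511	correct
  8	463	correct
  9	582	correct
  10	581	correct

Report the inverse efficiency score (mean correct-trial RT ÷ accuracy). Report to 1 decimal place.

678.3 ms

Correct trials (n=8): 591, 606, 578, 429, 511, 463, 582, 581
Mean correct RT = 4341/8 = 542.6250 ms
Proportion correct = 8/10
IES = 542.6250 / (8/10) = 678.281 ms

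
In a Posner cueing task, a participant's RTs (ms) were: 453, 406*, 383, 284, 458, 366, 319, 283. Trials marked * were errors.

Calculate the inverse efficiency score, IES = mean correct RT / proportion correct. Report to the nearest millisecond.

Correct trials (n=7): 453, 383, 284, 458, 366, 319, 283
Mean correct RT = 2546/7 = 363.7143 ms
Proportion correct = 7/8
IES = 363.7143 / (7/8) = 415.673 ms

416 ms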